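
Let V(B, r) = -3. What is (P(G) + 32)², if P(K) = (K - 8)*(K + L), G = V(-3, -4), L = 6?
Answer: 1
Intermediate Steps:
G = -3
P(K) = (-8 + K)*(6 + K) (P(K) = (K - 8)*(K + 6) = (-8 + K)*(6 + K))
(P(G) + 32)² = ((-48 + (-3)² - 2*(-3)) + 32)² = ((-48 + 9 + 6) + 32)² = (-33 + 32)² = (-1)² = 1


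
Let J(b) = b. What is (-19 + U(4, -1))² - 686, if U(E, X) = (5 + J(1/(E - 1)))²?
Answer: -48341/81 ≈ -596.80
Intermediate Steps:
U(E, X) = (5 + 1/(-1 + E))² (U(E, X) = (5 + 1/(E - 1))² = (5 + 1/(-1 + E))²)
(-19 + U(4, -1))² - 686 = (-19 + (-4 + 5*4)²/(-1 + 4)²)² - 686 = (-19 + (-4 + 20)²/3²)² - 686 = (-19 + (⅑)*16²)² - 686 = (-19 + (⅑)*256)² - 686 = (-19 + 256/9)² - 686 = (85/9)² - 686 = 7225/81 - 686 = -48341/81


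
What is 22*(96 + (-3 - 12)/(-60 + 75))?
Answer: 2090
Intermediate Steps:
22*(96 + (-3 - 12)/(-60 + 75)) = 22*(96 - 15/15) = 22*(96 - 15*1/15) = 22*(96 - 1) = 22*95 = 2090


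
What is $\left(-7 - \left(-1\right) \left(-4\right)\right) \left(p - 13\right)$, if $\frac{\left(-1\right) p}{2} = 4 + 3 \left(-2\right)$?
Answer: $99$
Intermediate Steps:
$p = 4$ ($p = - 2 \left(4 + 3 \left(-2\right)\right) = - 2 \left(4 - 6\right) = \left(-2\right) \left(-2\right) = 4$)
$\left(-7 - \left(-1\right) \left(-4\right)\right) \left(p - 13\right) = \left(-7 - \left(-1\right) \left(-4\right)\right) \left(4 - 13\right) = \left(-7 - 4\right) \left(-9\right) = \left(-11\right) \left(-9\right) = 99$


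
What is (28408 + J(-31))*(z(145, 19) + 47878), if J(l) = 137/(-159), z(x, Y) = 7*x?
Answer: 220836724355/159 ≈ 1.3889e+9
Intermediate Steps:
J(l) = -137/159 (J(l) = 137*(-1/159) = -137/159)
(28408 + J(-31))*(z(145, 19) + 47878) = (28408 - 137/159)*(7*145 + 47878) = 4516735*(1015 + 47878)/159 = (4516735/159)*48893 = 220836724355/159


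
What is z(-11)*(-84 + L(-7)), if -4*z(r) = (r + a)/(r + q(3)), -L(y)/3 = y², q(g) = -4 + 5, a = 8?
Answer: 693/40 ≈ 17.325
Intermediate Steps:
q(g) = 1
L(y) = -3*y²
z(r) = -(8 + r)/(4*(1 + r)) (z(r) = -(r + 8)/(4*(r + 1)) = -(8 + r)/(4*(1 + r)))
z(-11)*(-84 + L(-7)) = ((-8 - 1*(-11))/(4*(1 - 11)))*(-84 - 3*(-7)²) = ((¼)*(-8 + 11)/(-10))*(-84 - 3*49) = ((¼)*(-⅒)*3)*(-84 - 147) = -3/40*(-231) = 693/40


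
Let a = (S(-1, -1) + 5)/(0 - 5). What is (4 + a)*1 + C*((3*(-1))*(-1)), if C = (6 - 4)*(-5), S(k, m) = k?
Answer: -134/5 ≈ -26.800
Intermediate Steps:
C = -10 (C = 2*(-5) = -10)
a = -4/5 (a = (-1 + 5)/(0 - 5) = 4/(-5) = 4*(-1/5) = -4/5 ≈ -0.80000)
(4 + a)*1 + C*((3*(-1))*(-1)) = (4 - 4/5)*1 - 10*3*(-1)*(-1) = (16/5)*1 - (-30)*(-1) = 16/5 - 10*3 = 16/5 - 30 = -134/5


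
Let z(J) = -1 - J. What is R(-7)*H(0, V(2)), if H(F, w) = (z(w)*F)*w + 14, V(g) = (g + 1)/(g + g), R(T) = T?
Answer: -98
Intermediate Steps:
V(g) = (1 + g)/(2*g) (V(g) = (1 + g)/((2*g)) = (1 + g)*(1/(2*g)) = (1 + g)/(2*g))
H(F, w) = 14 + F*w*(-1 - w) (H(F, w) = ((-1 - w)*F)*w + 14 = (F*(-1 - w))*w + 14 = F*w*(-1 - w) + 14 = 14 + F*w*(-1 - w))
R(-7)*H(0, V(2)) = -7*(14 - 1*0*(½)*(1 + 2)/2*(1 + (½)*(1 + 2)/2)) = -7*(14 - 1*0*(½)*(½)*3*(1 + (½)*(½)*3)) = -7*(14 - 1*0*¾*(1 + ¾)) = -7*(14 - 1*0*¾*7/4) = -7*(14 + 0) = -7*14 = -98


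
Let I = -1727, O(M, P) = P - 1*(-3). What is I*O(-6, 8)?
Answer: -18997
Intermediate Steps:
O(M, P) = 3 + P (O(M, P) = P + 3 = 3 + P)
I*O(-6, 8) = -1727*(3 + 8) = -1727*11 = -18997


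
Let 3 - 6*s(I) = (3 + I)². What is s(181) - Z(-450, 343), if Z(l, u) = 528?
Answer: -37021/6 ≈ -6170.2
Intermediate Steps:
s(I) = ½ - (3 + I)²/6
s(181) - Z(-450, 343) = (½ - (3 + 181)²/6) - 1*528 = (½ - ⅙*184²) - 528 = (½ - ⅙*33856) - 528 = (½ - 16928/3) - 528 = -33853/6 - 528 = -37021/6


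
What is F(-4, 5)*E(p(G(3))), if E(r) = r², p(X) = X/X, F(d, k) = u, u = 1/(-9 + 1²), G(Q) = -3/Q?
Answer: -⅛ ≈ -0.12500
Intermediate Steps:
u = -⅛ (u = 1/(-9 + 1) = 1/(-8) = -⅛ ≈ -0.12500)
F(d, k) = -⅛
p(X) = 1
F(-4, 5)*E(p(G(3))) = -⅛*1² = -⅛*1 = -⅛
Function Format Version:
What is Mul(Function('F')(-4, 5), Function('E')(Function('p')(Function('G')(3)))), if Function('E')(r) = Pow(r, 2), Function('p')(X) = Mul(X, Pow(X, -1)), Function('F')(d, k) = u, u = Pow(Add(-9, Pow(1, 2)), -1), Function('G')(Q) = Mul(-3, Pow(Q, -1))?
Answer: Rational(-1, 8) ≈ -0.12500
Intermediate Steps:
u = Rational(-1, 8) (u = Pow(Add(-9, 1), -1) = Pow(-8, -1) = Rational(-1, 8) ≈ -0.12500)
Function('F')(d, k) = Rational(-1, 8)
Function('p')(X) = 1
Mul(Function('F')(-4, 5), Function('E')(Function('p')(Function('G')(3)))) = Mul(Rational(-1, 8), Pow(1, 2)) = Mul(Rational(-1, 8), 1) = Rational(-1, 8)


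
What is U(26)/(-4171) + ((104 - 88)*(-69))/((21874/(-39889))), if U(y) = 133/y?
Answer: 2387841522067/1186073902 ≈ 2013.2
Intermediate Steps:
U(26)/(-4171) + ((104 - 88)*(-69))/((21874/(-39889))) = (133/26)/(-4171) + ((104 - 88)*(-69))/((21874/(-39889))) = (133*(1/26))*(-1/4171) + (16*(-69))/((21874*(-1/39889))) = (133/26)*(-1/4171) - 1104/(-21874/39889) = -133/108446 - 1104*(-39889/21874) = -133/108446 + 22018728/10937 = 2387841522067/1186073902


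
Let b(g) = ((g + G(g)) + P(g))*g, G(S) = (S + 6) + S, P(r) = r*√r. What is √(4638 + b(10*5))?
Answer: √(12438 + 12500*√2) ≈ 173.54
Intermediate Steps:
P(r) = r^(3/2)
G(S) = 6 + 2*S (G(S) = (6 + S) + S = 6 + 2*S)
b(g) = g*(6 + g^(3/2) + 3*g) (b(g) = ((g + (6 + 2*g)) + g^(3/2))*g = ((6 + 3*g) + g^(3/2))*g = (6 + g^(3/2) + 3*g)*g = g*(6 + g^(3/2) + 3*g))
√(4638 + b(10*5)) = √(4638 + (10*5)*(6 + (10*5)^(3/2) + 3*(10*5))) = √(4638 + 50*(6 + 50^(3/2) + 3*50)) = √(4638 + 50*(6 + 250*√2 + 150)) = √(4638 + 50*(156 + 250*√2)) = √(4638 + (7800 + 12500*√2)) = √(12438 + 12500*√2)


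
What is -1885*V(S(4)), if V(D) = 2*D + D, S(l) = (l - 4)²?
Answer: 0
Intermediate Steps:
S(l) = (-4 + l)²
V(D) = 3*D
-1885*V(S(4)) = -5655*(-4 + 4)² = -5655*0² = -5655*0 = -1885*0 = 0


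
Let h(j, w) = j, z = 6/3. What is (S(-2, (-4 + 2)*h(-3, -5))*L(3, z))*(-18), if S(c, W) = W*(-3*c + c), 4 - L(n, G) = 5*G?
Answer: 2592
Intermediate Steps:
z = 2 (z = 6*(⅓) = 2)
L(n, G) = 4 - 5*G
S(c, W) = -2*W*c (S(c, W) = W*(-2*c) = -2*W*c)
(S(-2, (-4 + 2)*h(-3, -5))*L(3, z))*(-18) = ((-2*(-4 + 2)*(-3)*(-2))*(4 - 5*2))*(-18) = ((-2*(-2*(-3))*(-2))*(4 - 10))*(-18) = (-2*6*(-2)*(-6))*(-18) = (24*(-6))*(-18) = -144*(-18) = 2592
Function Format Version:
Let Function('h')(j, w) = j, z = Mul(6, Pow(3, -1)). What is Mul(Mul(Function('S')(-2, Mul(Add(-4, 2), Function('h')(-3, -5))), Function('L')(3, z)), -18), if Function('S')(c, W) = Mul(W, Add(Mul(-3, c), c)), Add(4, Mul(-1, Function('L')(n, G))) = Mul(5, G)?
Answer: 2592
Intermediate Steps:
z = 2 (z = Mul(6, Rational(1, 3)) = 2)
Function('L')(n, G) = Add(4, Mul(-5, G)) (Function('L')(n, G) = Add(4, Mul(-1, Mul(5, G))) = Add(4, Mul(-5, G)))
Function('S')(c, W) = Mul(-2, W, c) (Function('S')(c, W) = Mul(W, Mul(-2, c)) = Mul(-2, W, c))
Mul(Mul(Function('S')(-2, Mul(Add(-4, 2), Function('h')(-3, -5))), Function('L')(3, z)), -18) = Mul(Mul(Mul(-2, Mul(Add(-4, 2), -3), -2), Add(4, Mul(-5, 2))), -18) = Mul(Mul(Mul(-2, Mul(-2, -3), -2), Add(4, -10)), -18) = Mul(Mul(Mul(-2, 6, -2), -6), -18) = Mul(Mul(24, -6), -18) = Mul(-144, -18) = 2592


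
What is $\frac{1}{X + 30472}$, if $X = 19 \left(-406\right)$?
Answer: $\frac{1}{22758} \approx 4.3941 \cdot 10^{-5}$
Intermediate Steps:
$X = -7714$
$\frac{1}{X + 30472} = \frac{1}{-7714 + 30472} = \frac{1}{22758}$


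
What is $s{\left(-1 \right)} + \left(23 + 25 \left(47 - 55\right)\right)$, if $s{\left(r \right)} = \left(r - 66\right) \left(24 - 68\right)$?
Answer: $2771$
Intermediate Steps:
$s{\left(r \right)} = 2904 - 44 r$ ($s{\left(r \right)} = \left(-66 + r\right) \left(-44\right) = 2904 - 44 r$)
$s{\left(-1 \right)} + \left(23 + 25 \left(47 - 55\right)\right) = \left(2904 - -44\right) + \left(23 + 25 \left(47 - 55\right)\right) = \left(2904 + 44\right) + \left(23 + 25 \left(47 - 55\right)\right) = 2948 + \left(23 + 25 \left(-8\right)\right) = 2948 + \left(23 - 200\right) = 2948 - 177 = 2771$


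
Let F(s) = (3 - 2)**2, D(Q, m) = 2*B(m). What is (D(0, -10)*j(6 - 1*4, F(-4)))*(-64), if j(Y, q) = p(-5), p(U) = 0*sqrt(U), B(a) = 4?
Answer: 0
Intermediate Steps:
D(Q, m) = 8 (D(Q, m) = 2*4 = 8)
F(s) = 1 (F(s) = 1**2 = 1)
p(U) = 0
j(Y, q) = 0
(D(0, -10)*j(6 - 1*4, F(-4)))*(-64) = (8*0)*(-64) = 0*(-64) = 0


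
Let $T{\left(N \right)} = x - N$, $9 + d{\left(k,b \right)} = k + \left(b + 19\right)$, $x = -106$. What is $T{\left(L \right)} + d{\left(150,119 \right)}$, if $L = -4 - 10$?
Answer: $187$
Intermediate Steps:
$d{\left(k,b \right)} = 10 + b + k$ ($d{\left(k,b \right)} = -9 + \left(k + \left(b + 19\right)\right) = -9 + \left(k + \left(19 + b\right)\right) = -9 + \left(19 + b + k\right) = 10 + b + k$)
$L = -14$ ($L = -4 - 10 = -14$)
$T{\left(N \right)} = -106 - N$
$T{\left(L \right)} + d{\left(150,119 \right)} = \left(-106 - -14\right) + \left(10 + 119 + 150\right) = \left(-106 + 14\right) + 279 = -92 + 279 = 187$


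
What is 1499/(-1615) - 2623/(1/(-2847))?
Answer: 12060303316/1615 ≈ 7.4677e+6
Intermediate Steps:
1499/(-1615) - 2623/(1/(-2847)) = 1499*(-1/1615) - 2623/(-1/2847) = -1499/1615 - 2623*(-2847) = -1499/1615 + 7467681 = 12060303316/1615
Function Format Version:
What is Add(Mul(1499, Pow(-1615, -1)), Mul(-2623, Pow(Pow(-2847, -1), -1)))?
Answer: Rational(12060303316, 1615) ≈ 7.4677e+6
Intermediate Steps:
Add(Mul(1499, Pow(-1615, -1)), Mul(-2623, Pow(Pow(-2847, -1), -1))) = Add(Mul(1499, Rational(-1, 1615)), Mul(-2623, Pow(Rational(-1, 2847), -1))) = Add(Rational(-1499, 1615), Mul(-2623, -2847)) = Add(Rational(-1499, 1615), 7467681) = Rational(12060303316, 1615)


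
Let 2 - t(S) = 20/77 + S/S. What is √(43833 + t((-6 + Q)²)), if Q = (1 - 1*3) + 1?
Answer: 3*√28876694/77 ≈ 209.36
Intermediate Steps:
Q = -1 (Q = (1 - 3) + 1 = -2 + 1 = -1)
t(S) = 57/77 (t(S) = 2 - (20/77 + S/S) = 2 - (20*(1/77) + 1) = 2 - (20/77 + 1) = 2 - 1*97/77 = 2 - 97/77 = 57/77)
√(43833 + t((-6 + Q)²)) = √(43833 + 57/77) = √(3375198/77) = 3*√28876694/77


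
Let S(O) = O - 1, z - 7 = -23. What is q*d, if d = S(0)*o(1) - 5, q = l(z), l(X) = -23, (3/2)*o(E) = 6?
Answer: 207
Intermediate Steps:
z = -16 (z = 7 - 23 = -16)
o(E) = 4 (o(E) = (⅔)*6 = 4)
q = -23
S(O) = -1 + O
d = -9 (d = (-1 + 0)*4 - 5 = -1*4 - 5 = -4 - 5 = -9)
q*d = -23*(-9) = 207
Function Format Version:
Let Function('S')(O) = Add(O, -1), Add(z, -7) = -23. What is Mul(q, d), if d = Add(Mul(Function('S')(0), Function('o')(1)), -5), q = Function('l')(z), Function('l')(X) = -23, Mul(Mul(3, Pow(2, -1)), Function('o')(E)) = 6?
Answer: 207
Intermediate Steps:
z = -16 (z = Add(7, -23) = -16)
Function('o')(E) = 4 (Function('o')(E) = Mul(Rational(2, 3), 6) = 4)
q = -23
Function('S')(O) = Add(-1, O)
d = -9 (d = Add(Mul(Add(-1, 0), 4), -5) = Add(Mul(-1, 4), -5) = Add(-4, -5) = -9)
Mul(q, d) = Mul(-23, -9) = 207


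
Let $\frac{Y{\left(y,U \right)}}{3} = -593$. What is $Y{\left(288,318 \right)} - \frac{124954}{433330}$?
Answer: $- \frac{385509512}{216665} \approx -1779.3$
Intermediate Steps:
$Y{\left(y,U \right)} = -1779$ ($Y{\left(y,U \right)} = 3 \left(-593\right) = -1779$)
$Y{\left(288,318 \right)} - \frac{124954}{433330} = -1779 - \frac{124954}{433330} = -1779 - 124954 \cdot \frac{1}{433330} = -1779 - \frac{62477}{216665} = - \frac{385509512}{216665}$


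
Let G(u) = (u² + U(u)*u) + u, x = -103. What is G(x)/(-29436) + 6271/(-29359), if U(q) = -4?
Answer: -22960669/39282342 ≈ -0.58450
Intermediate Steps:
G(u) = u² - 3*u (G(u) = (u² - 4*u) + u = u² - 3*u)
G(x)/(-29436) + 6271/(-29359) = -103*(-3 - 103)/(-29436) + 6271/(-29359) = -103*(-106)*(-1/29436) + 6271*(-1/29359) = 10918*(-1/29436) - 6271/29359 = -5459/14718 - 6271/29359 = -22960669/39282342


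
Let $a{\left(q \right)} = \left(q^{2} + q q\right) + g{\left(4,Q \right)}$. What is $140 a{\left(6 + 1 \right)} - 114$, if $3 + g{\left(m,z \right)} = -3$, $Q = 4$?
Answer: $12766$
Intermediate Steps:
$g{\left(m,z \right)} = -6$ ($g{\left(m,z \right)} = -3 - 3 = -6$)
$a{\left(q \right)} = -6 + 2 q^{2}$ ($a{\left(q \right)} = \left(q^{2} + q q\right) - 6 = \left(q^{2} + q^{2}\right) - 6 = 2 q^{2} - 6 = -6 + 2 q^{2}$)
$140 a{\left(6 + 1 \right)} - 114 = 140 \left(-6 + 2 \left(6 + 1\right)^{2}\right) - 114 = 140 \left(-6 + 2 \cdot 7^{2}\right) - 114 = 140 \left(-6 + 2 \cdot 49\right) - 114 = 140 \left(-6 + 98\right) - 114 = 140 \cdot 92 - 114 = 12880 - 114 = 12766$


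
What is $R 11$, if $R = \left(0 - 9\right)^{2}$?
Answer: $891$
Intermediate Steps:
$R = 81$ ($R = \left(0 - 9\right)^{2} = \left(-9\right)^{2} = 81$)
$R 11 = 81 \cdot 11 = 891$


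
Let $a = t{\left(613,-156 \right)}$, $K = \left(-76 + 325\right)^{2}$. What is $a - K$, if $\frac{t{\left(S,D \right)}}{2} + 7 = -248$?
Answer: $-62511$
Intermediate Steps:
$t{\left(S,D \right)} = -510$ ($t{\left(S,D \right)} = -14 + 2 \left(-248\right) = -14 - 496 = -510$)
$K = 62001$ ($K = 249^{2} = 62001$)
$a = -510$
$a - K = -510 - 62001 = -62511$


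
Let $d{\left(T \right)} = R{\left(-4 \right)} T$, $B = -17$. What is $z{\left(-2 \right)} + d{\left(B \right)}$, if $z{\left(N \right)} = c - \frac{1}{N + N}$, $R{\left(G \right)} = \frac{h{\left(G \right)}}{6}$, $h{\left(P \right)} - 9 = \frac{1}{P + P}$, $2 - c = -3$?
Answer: $- \frac{955}{48} \approx -19.896$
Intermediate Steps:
$c = 5$ ($c = 2 - -3 = 2 + 3 = 5$)
$h{\left(P \right)} = 9 + \frac{1}{2 P}$ ($h{\left(P \right)} = 9 + \frac{1}{P + P} = 9 + \frac{1}{2 P}$)
$R{\left(G \right)} = \frac{3}{2} + \frac{1}{12 G}$ ($R{\left(G \right)} = \frac{9 + \frac{1}{2 G}}{6} = \left(9 + \frac{1}{2 G}\right) \frac{1}{6} = \frac{3}{2} + \frac{1}{12 G}$)
$d{\left(T \right)} = \frac{71 T}{48}$ ($d{\left(T \right)} = \frac{1 + 18 \left(-4\right)}{12 \left(-4\right)} T = \frac{1}{12} \left(- \frac{1}{4}\right) \left(1 - 72\right) T = \frac{1}{12} \left(- \frac{1}{4}\right) \left(-71\right) T = \frac{71 T}{48}$)
$z{\left(N \right)} = 5 - \frac{1}{2 N}$ ($z{\left(N \right)} = 5 - \frac{1}{N + N} = 5 - \frac{1}{2 N}$)
$z{\left(-2 \right)} + d{\left(B \right)} = \left(5 - \frac{1}{2 \left(-2\right)}\right) + \frac{71}{48} \left(-17\right) = \left(5 - - \frac{1}{4}\right) - \frac{1207}{48} = \left(5 + \frac{1}{4}\right) - \frac{1207}{48} = \frac{21}{4} - \frac{1207}{48} = - \frac{955}{48}$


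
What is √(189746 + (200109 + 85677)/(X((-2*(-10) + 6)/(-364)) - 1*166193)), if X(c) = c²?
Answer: √201328966670578611722/32573827 ≈ 435.60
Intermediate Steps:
√(189746 + (200109 + 85677)/(X((-2*(-10) + 6)/(-364)) - 1*166193)) = √(189746 + (200109 + 85677)/(((-2*(-10) + 6)/(-364))² - 1*166193)) = √(189746 + 285786/(((20 + 6)*(-1/364))² - 166193)) = √(189746 + 285786/((26*(-1/364))² - 166193)) = √(189746 + 285786/((-1/14)² - 166193)) = √(189746 + 285786/(1/196 - 166193)) = √(189746 + 285786/(-32573827/196)) = √(189746 + 285786*(-196/32573827)) = √(189746 - 56014056/32573827) = √(6180697363886/32573827) = √201328966670578611722/32573827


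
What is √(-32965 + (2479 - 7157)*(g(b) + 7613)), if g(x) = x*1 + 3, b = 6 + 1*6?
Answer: I*√35716749 ≈ 5976.4*I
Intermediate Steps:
b = 12 (b = 6 + 6 = 12)
g(x) = 3 + x (g(x) = x + 3 = 3 + x)
√(-32965 + (2479 - 7157)*(g(b) + 7613)) = √(-32965 + (2479 - 7157)*((3 + 12) + 7613)) = √(-32965 - 4678*(15 + 7613)) = √(-32965 - 4678*7628) = √(-32965 - 35683784) = √(-35716749) = I*√35716749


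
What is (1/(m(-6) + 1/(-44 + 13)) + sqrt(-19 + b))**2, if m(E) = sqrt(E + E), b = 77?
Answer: (31 - sqrt(58) + 62*I*sqrt(174))**2/(-1 + 62*I*sqrt(3))**2 ≈ 57.876 - 4.395*I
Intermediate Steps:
m(E) = sqrt(2)*sqrt(E) (m(E) = sqrt(2*E) = sqrt(2)*sqrt(E))
(1/(m(-6) + 1/(-44 + 13)) + sqrt(-19 + b))**2 = (1/(sqrt(2)*sqrt(-6) + 1/(-44 + 13)) + sqrt(-19 + 77))**2 = (1/(sqrt(2)*(I*sqrt(6)) + 1/(-31)) + sqrt(58))**2 = (1/(2*I*sqrt(3) - 1/31) + sqrt(58))**2 = (1/(-1/31 + 2*I*sqrt(3)) + sqrt(58))**2 = (sqrt(58) + 1/(-1/31 + 2*I*sqrt(3)))**2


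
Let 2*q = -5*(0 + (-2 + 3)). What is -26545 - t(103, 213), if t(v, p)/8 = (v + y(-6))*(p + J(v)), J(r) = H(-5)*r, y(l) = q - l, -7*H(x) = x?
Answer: -1894927/7 ≈ -2.7070e+5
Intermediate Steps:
H(x) = -x/7
q = -5/2 (q = (-5*(0 + (-2 + 3)))/2 = (-5*(0 + 1))/2 = (-5*1)/2 = (½)*(-5) = -5/2 ≈ -2.5000)
y(l) = -5/2 - l
J(r) = 5*r/7 (J(r) = (-⅐*(-5))*r = 5*r/7)
t(v, p) = 8*(7/2 + v)*(p + 5*v/7) (t(v, p) = 8*((v + (-5/2 - 1*(-6)))*(p + 5*v/7)) = 8*((v + (-5/2 + 6))*(p + 5*v/7)) = 8*((v + 7/2)*(p + 5*v/7)) = 8*((7/2 + v)*(p + 5*v/7)) = 8*(7/2 + v)*(p + 5*v/7))
-26545 - t(103, 213) = -26545 - (20*103 + 28*213 + (40/7)*103² + 8*213*103) = -26545 - (2060 + 5964 + (40/7)*10609 + 175512) = -26545 - (2060 + 5964 + 424360/7 + 175512) = -26545 - 1*1709112/7 = -26545 - 1709112/7 = -1894927/7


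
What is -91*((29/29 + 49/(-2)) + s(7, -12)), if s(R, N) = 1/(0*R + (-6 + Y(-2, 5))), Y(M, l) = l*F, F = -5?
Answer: 132769/62 ≈ 2141.4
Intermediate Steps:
Y(M, l) = -5*l (Y(M, l) = l*(-5) = -5*l)
s(R, N) = -1/31 (s(R, N) = 1/(0*R + (-6 - 5*5)) = 1/(0 + (-6 - 25)) = 1/(0 - 31) = 1/(-31) = -1/31)
-91*((29/29 + 49/(-2)) + s(7, -12)) = -91*((29/29 + 49/(-2)) - 1/31) = -91*((29*(1/29) + 49*(-1/2)) - 1/31) = -91*((1 - 49/2) - 1/31) = -91*(-47/2 - 1/31) = -91*(-1459/62) = 132769/62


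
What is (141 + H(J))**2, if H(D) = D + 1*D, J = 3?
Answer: 21609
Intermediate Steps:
H(D) = 2*D (H(D) = D + D = 2*D)
(141 + H(J))**2 = (141 + 2*3)**2 = (141 + 6)**2 = 147**2 = 21609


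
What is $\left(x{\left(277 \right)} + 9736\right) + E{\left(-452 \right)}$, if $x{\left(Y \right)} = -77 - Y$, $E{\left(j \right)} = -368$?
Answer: $9014$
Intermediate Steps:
$\left(x{\left(277 \right)} + 9736\right) + E{\left(-452 \right)} = \left(\left(-77 - 277\right) + 9736\right) - 368 = \left(-354 + 9736\right) - 368 = 9382 - 368 = 9014$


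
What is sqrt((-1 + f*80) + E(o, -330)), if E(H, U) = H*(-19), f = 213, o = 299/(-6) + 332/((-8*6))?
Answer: sqrt(72469)/2 ≈ 134.60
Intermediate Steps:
o = -227/4 (o = 299*(-1/6) + 332/(-48) = -299/6 + 332*(-1/48) = -299/6 - 83/12 = -227/4 ≈ -56.750)
E(H, U) = -19*H
sqrt((-1 + f*80) + E(o, -330)) = sqrt((-1 + 213*80) - 19*(-227/4)) = sqrt((-1 + 17040) + 4313/4) = sqrt(17039 + 4313/4) = sqrt(72469/4) = sqrt(72469)/2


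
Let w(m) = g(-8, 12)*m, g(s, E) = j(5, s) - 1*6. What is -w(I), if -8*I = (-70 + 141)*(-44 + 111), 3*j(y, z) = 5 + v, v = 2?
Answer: -52327/24 ≈ -2180.3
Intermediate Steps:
j(y, z) = 7/3 (j(y, z) = (5 + 2)/3 = (1/3)*7 = 7/3)
g(s, E) = -11/3 (g(s, E) = 7/3 - 1*6 = 7/3 - 6 = -11/3)
I = -4757/8 (I = -(-70 + 141)*(-44 + 111)/8 = -71*67/8 = -1/8*4757 = -4757/8 ≈ -594.63)
w(m) = -11*m/3
-w(I) = -(-11)*(-4757)/(3*8) = -1*52327/24 = -52327/24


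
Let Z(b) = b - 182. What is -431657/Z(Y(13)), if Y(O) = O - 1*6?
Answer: 431657/175 ≈ 2466.6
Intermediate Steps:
Y(O) = -6 + O (Y(O) = O - 6 = -6 + O)
Z(b) = -182 + b
-431657/Z(Y(13)) = -431657/(-182 + (-6 + 13)) = -431657/(-182 + 7) = -431657/(-175) = -431657*(-1/175) = 431657/175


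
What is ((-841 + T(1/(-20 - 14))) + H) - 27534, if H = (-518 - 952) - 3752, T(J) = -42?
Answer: -33639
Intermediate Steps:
H = -5222 (H = -1470 - 3752 = -5222)
((-841 + T(1/(-20 - 14))) + H) - 27534 = ((-841 - 42) - 5222) - 27534 = (-883 - 5222) - 27534 = -6105 - 27534 = -33639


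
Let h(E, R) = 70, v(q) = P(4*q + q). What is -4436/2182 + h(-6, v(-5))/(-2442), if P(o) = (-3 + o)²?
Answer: -2746363/1332111 ≈ -2.0617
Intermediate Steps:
v(q) = (-3 + 5*q)² (v(q) = (-3 + (4*q + q))² = (-3 + 5*q)²)
-4436/2182 + h(-6, v(-5))/(-2442) = -4436/2182 + 70/(-2442) = -4436*1/2182 + 70*(-1/2442) = -2218/1091 - 35/1221 = -2746363/1332111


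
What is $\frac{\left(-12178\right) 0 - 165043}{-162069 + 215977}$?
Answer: $- \frac{165043}{53908} \approx -3.0616$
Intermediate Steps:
$\frac{\left(-12178\right) 0 - 165043}{-162069 + 215977} = \frac{0 - 165043}{53908} = \left(-165043\right) \frac{1}{53908} = - \frac{165043}{53908}$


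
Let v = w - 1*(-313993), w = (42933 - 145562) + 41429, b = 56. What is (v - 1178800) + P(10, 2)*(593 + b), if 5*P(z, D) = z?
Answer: -924709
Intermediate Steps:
P(z, D) = z/5
w = -61200 (w = -102629 + 41429 = -61200)
v = 252793 (v = -61200 - 1*(-313993) = -61200 + 313993 = 252793)
(v - 1178800) + P(10, 2)*(593 + b) = (252793 - 1178800) + ((⅕)*10)*(593 + 56) = -926007 + 2*649 = -926007 + 1298 = -924709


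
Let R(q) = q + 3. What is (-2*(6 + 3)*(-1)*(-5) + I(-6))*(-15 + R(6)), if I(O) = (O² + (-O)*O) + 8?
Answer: 492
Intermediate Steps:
R(q) = 3 + q
I(O) = 8 (I(O) = (O² - O²) + 8 = 0 + 8 = 8)
(-2*(6 + 3)*(-1)*(-5) + I(-6))*(-15 + R(6)) = (-2*(6 + 3)*(-1)*(-5) + 8)*(-15 + (3 + 6)) = (-18*(-1)*(-5) + 8)*(-15 + 9) = (-2*(-9)*(-5) + 8)*(-6) = (18*(-5) + 8)*(-6) = (-90 + 8)*(-6) = -82*(-6) = 492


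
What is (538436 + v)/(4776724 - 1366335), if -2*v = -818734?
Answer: 947803/3410389 ≈ 0.27792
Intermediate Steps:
v = 409367 (v = -½*(-818734) = 409367)
(538436 + v)/(4776724 - 1366335) = (538436 + 409367)/(4776724 - 1366335) = 947803/3410389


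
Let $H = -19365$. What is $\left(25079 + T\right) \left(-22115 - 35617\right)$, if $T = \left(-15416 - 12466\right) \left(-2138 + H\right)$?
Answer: $-34614474827700$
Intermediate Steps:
$T = 599546646$ ($T = \left(-15416 - 12466\right) \left(-2138 - 19365\right) = \left(-27882\right) \left(-21503\right) = 599546646$)
$\left(25079 + T\right) \left(-22115 - 35617\right) = \left(25079 + 599546646\right) \left(-22115 - 35617\right) = 599571725 \left(-57732\right) = -34614474827700$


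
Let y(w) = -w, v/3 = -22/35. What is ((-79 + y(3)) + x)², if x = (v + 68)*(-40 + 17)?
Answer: 3146312464/1225 ≈ 2.5684e+6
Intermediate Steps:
v = -66/35 (v = 3*(-22/35) = -66/35 ≈ -1.8857)
x = -53222/35 (x = (-66/35 + 68)*(-40 + 17) = (2314/35)*(-23) = -53222/35 ≈ -1520.6)
((-79 + y(3)) + x)² = ((-79 - 1*3) - 53222/35)² = ((-79 - 3) - 53222/35)² = (-82 - 53222/35)² = (-56092/35)² = 3146312464/1225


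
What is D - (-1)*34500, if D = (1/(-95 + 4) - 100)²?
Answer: 368522701/8281 ≈ 44502.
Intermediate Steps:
D = 82828201/8281 (D = (1/(-91) - 100)² = (-1/91 - 100)² = (-9101/91)² = 82828201/8281 ≈ 10002.)
D - (-1)*34500 = 82828201/8281 - (-1)*34500 = 82828201/8281 - 1*(-34500) = 82828201/8281 + 34500 = 368522701/8281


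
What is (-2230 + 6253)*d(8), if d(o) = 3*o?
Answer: 96552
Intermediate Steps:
(-2230 + 6253)*d(8) = (-2230 + 6253)*(3*8) = 4023*24 = 96552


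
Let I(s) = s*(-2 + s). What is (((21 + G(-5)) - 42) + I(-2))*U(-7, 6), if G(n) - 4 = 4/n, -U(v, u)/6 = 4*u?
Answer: 7056/5 ≈ 1411.2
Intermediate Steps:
U(v, u) = -24*u
G(n) = 4 + 4/n
(((21 + G(-5)) - 42) + I(-2))*U(-7, 6) = (((21 + (4 + 4/(-5))) - 42) - 2*(-2 - 2))*(-24*6) = (((21 + (4 + 4*(-⅕))) - 42) - 2*(-4))*(-144) = (((21 + (4 - ⅘)) - 42) + 8)*(-144) = (((21 + 16/5) - 42) + 8)*(-144) = ((121/5 - 42) + 8)*(-144) = (-89/5 + 8)*(-144) = -49/5*(-144) = 7056/5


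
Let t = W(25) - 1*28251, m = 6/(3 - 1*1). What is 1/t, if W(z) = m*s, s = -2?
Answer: -1/28257 ≈ -3.5389e-5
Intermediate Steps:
m = 3 (m = 6/(3 - 1) = 6/2 = 6*(½) = 3)
W(z) = -6 (W(z) = 3*(-2) = -6)
t = -28257 (t = -6 - 1*28251 = -6 - 28251 = -28257)
1/t = 1/(-28257) = -1/28257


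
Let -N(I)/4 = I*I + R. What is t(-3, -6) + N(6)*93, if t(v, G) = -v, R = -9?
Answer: -10041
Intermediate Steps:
N(I) = 36 - 4*I**2 (N(I) = -4*(I*I - 9) = -4*(I**2 - 9) = -4*(-9 + I**2) = 36 - 4*I**2)
t(-3, -6) + N(6)*93 = -1*(-3) + (36 - 4*6**2)*93 = 3 + (36 - 4*36)*93 = 3 + (36 - 144)*93 = 3 - 108*93 = 3 - 10044 = -10041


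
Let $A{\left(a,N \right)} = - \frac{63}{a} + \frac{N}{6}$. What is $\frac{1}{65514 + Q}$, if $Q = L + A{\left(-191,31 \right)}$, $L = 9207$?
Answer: $\frac{1146}{85636565} \approx 1.3382 \cdot 10^{-5}$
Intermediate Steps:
$A{\left(a,N \right)} = - \frac{63}{a} + \frac{N}{6}$ ($A{\left(a,N \right)} = - \frac{63}{a} + N \frac{1}{6} = - \frac{63}{a} + \frac{N}{6}$)
$Q = \frac{10557521}{1146}$ ($Q = 9207 + \left(- \frac{63}{-191} + \frac{1}{6} \cdot 31\right) = 9207 + \left(\left(-63\right) \left(- \frac{1}{191}\right) + \frac{31}{6}\right) = 9207 + \left(\frac{63}{191} + \frac{31}{6}\right) = 9207 + \frac{6299}{1146} = \frac{10557521}{1146} \approx 9212.5$)
$\frac{1}{65514 + Q} = \frac{1}{65514 + \frac{10557521}{1146}} = \frac{1}{\frac{85636565}{1146}} = \frac{1146}{85636565}$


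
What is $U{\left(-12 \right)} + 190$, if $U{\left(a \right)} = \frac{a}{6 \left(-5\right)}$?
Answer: $\frac{952}{5} \approx 190.4$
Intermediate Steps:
$U{\left(a \right)} = - \frac{a}{30}$ ($U{\left(a \right)} = \frac{a}{-30} = a \left(- \frac{1}{30}\right) = - \frac{a}{30}$)
$U{\left(-12 \right)} + 190 = \left(- \frac{1}{30}\right) \left(-12\right) + 190 = \frac{2}{5} + 190 = \frac{952}{5}$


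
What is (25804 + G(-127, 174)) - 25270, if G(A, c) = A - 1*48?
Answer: 359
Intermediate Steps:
G(A, c) = -48 + A (G(A, c) = A - 48 = -48 + A)
(25804 + G(-127, 174)) - 25270 = (25804 + (-48 - 127)) - 25270 = (25804 - 175) - 25270 = 25629 - 25270 = 359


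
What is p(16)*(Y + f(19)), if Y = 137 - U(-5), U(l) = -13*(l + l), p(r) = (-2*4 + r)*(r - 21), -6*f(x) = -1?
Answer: -860/3 ≈ -286.67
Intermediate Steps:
f(x) = ⅙ (f(x) = -⅙*(-1) = ⅙)
p(r) = (-21 + r)*(-8 + r) (p(r) = (-8 + r)*(-21 + r) = (-21 + r)*(-8 + r))
U(l) = -26*l
Y = 7 (Y = 137 - (-26)*(-5) = 137 - 1*130 = 137 - 130 = 7)
p(16)*(Y + f(19)) = (168 + 16² - 29*16)*(7 + ⅙) = (168 + 256 - 464)*(43/6) = -40*43/6 = -860/3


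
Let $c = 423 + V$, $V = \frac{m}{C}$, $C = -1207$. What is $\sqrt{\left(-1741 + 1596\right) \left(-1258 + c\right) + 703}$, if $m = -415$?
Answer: $\frac{\sqrt{177339526297}}{1207} \approx 348.9$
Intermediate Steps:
$V = \frac{415}{1207}$ ($V = - \frac{415}{-1207} = \left(-415\right) \left(- \frac{1}{1207}\right) = \frac{415}{1207} \approx 0.34383$)
$c = \frac{510976}{1207}$ ($c = 423 + \frac{415}{1207} = \frac{510976}{1207} \approx 423.34$)
$\sqrt{\left(-1741 + 1596\right) \left(-1258 + c\right) + 703} = \sqrt{\left(-1741 + 1596\right) \left(-1258 + \frac{510976}{1207}\right) + 703} = \sqrt{\left(-145\right) \left(- \frac{1007430}{1207}\right) + 703} = \sqrt{\frac{146077350}{1207} + 703} = \sqrt{\frac{146925871}{1207}} = \frac{\sqrt{177339526297}}{1207}$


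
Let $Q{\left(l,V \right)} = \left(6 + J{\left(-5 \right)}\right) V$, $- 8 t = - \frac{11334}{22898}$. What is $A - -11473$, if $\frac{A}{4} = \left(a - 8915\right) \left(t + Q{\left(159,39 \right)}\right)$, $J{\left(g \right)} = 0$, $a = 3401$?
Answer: $- \frac{58973749238}{11449} \approx -5.151 \cdot 10^{6}$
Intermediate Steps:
$t = \frac{5667}{91592}$ ($t = - \frac{\left(-11334\right) \frac{1}{22898}}{8} = \left(- \frac{1}{8}\right) \left(- \frac{5667}{11449}\right) = \frac{5667}{91592} \approx 0.061872$)
$Q{\left(l,V \right)} = 6 V$ ($Q{\left(l,V \right)} = \left(6 + 0\right) V = 6 V$)
$A = - \frac{59105103615}{11449}$ ($A = 4 \left(3401 - 8915\right) \left(\frac{5667}{91592} + 6 \cdot 39\right) = 4 \left(- 5514 \left(\frac{5667}{91592} + 234\right)\right) = 4 \left(\left(-5514\right) \frac{21438195}{91592}\right) = 4 \left(- \frac{59105103615}{45796}\right) = - \frac{59105103615}{11449} \approx -5.1625 \cdot 10^{6}$)
$A - -11473 = - \frac{59105103615}{11449} - -11473 = - \frac{59105103615}{11449} + 11473 = - \frac{58973749238}{11449}$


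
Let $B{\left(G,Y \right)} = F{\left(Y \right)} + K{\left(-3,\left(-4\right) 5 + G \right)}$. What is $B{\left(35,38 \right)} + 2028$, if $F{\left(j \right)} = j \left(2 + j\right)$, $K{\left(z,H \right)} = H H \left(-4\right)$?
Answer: $2648$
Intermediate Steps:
$K{\left(z,H \right)} = - 4 H^{2}$ ($K{\left(z,H \right)} = H^{2} \left(-4\right) = - 4 H^{2}$)
$B{\left(G,Y \right)} = - 4 \left(-20 + G\right)^{2} + Y \left(2 + Y\right)$ ($B{\left(G,Y \right)} = Y \left(2 + Y\right) - 4 \left(\left(-4\right) 5 + G\right)^{2} = Y \left(2 + Y\right) - 4 \left(-20 + G\right)^{2} = - 4 \left(-20 + G\right)^{2} + Y \left(2 + Y\right)$)
$B{\left(35,38 \right)} + 2028 = \left(- 4 \left(-20 + 35\right)^{2} + 38 \left(2 + 38\right)\right) + 2028 = \left(- 4 \cdot 15^{2} + 38 \cdot 40\right) + 2028 = \left(\left(-4\right) 225 + 1520\right) + 2028 = \left(-900 + 1520\right) + 2028 = 620 + 2028 = 2648$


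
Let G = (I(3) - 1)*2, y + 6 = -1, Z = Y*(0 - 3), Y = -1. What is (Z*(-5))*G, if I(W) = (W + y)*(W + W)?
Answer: 750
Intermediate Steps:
Z = 3 (Z = -(0 - 3) = -1*(-3) = 3)
y = -7 (y = -6 - 1 = -7)
I(W) = 2*W*(-7 + W) (I(W) = (W - 7)*(W + W) = (-7 + W)*(2*W) = 2*W*(-7 + W))
G = -50 (G = (2*3*(-7 + 3) - 1)*2 = (2*3*(-4) - 1)*2 = (-24 - 1)*2 = -25*2 = -50)
(Z*(-5))*G = (3*(-5))*(-50) = -15*(-50) = 750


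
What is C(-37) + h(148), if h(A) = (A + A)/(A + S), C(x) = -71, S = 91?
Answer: -16673/239 ≈ -69.761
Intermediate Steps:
h(A) = 2*A/(91 + A) (h(A) = (A + A)/(A + 91) = (2*A)/(91 + A) = 2*A/(91 + A))
C(-37) + h(148) = -71 + 2*148/(91 + 148) = -71 + 2*148/239 = -71 + 2*148*(1/239) = -71 + 296/239 = -16673/239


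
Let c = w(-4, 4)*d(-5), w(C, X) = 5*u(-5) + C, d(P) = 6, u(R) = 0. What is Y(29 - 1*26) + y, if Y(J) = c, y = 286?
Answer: 262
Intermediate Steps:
w(C, X) = C (w(C, X) = 5*0 + C = 0 + C = C)
c = -24 (c = -4*6 = -24)
Y(J) = -24
Y(29 - 1*26) + y = -24 + 286 = 262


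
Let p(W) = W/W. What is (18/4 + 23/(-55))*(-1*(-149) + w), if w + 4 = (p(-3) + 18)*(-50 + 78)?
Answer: 303973/110 ≈ 2763.4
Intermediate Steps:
p(W) = 1
w = 528 (w = -4 + (1 + 18)*(-50 + 78) = -4 + 19*28 = -4 + 532 = 528)
(18/4 + 23/(-55))*(-1*(-149) + w) = (18/4 + 23/(-55))*(-1*(-149) + 528) = (18*(¼) + 23*(-1/55))*(149 + 528) = (9/2 - 23/55)*677 = (449/110)*677 = 303973/110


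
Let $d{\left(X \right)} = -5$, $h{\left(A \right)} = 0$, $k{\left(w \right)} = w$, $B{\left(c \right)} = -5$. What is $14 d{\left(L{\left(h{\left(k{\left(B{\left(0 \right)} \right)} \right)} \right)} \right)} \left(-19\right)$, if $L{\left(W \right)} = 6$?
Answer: $1330$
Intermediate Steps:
$14 d{\left(L{\left(h{\left(k{\left(B{\left(0 \right)} \right)} \right)} \right)} \right)} \left(-19\right) = 14 \left(-5\right) \left(-19\right) = \left(-70\right) \left(-19\right) = 1330$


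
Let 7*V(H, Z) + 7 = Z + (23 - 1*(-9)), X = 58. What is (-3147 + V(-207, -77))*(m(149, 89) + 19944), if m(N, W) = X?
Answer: -441664162/7 ≈ -6.3095e+7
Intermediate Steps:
m(N, W) = 58
V(H, Z) = 25/7 + Z/7 (V(H, Z) = -1 + (Z + (23 - 1*(-9)))/7 = -1 + (Z + (23 + 9))/7 = -1 + (Z + 32)/7 = -1 + (32 + Z)/7 = -1 + (32/7 + Z/7) = 25/7 + Z/7)
(-3147 + V(-207, -77))*(m(149, 89) + 19944) = (-3147 + (25/7 + (1/7)*(-77)))*(58 + 19944) = (-3147 + (25/7 - 11))*20002 = (-3147 - 52/7)*20002 = -22081/7*20002 = -441664162/7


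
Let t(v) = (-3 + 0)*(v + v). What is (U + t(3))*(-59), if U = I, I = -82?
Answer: 5900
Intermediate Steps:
U = -82
t(v) = -6*v
(U + t(3))*(-59) = (-82 - 6*3)*(-59) = (-82 - 18)*(-59) = -100*(-59) = 5900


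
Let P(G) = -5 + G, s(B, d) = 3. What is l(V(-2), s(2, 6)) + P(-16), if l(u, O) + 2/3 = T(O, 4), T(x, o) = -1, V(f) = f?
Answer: -68/3 ≈ -22.667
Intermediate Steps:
l(u, O) = -5/3 (l(u, O) = -⅔ - 1 = -5/3)
l(V(-2), s(2, 6)) + P(-16) = -5/3 + (-5 - 16) = -5/3 - 21 = -68/3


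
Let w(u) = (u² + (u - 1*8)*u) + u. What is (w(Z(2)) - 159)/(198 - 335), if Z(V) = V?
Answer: 165/137 ≈ 1.2044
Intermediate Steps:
w(u) = u + u² + u*(-8 + u) (w(u) = (u² + (u - 8)*u) + u = (u² + (-8 + u)*u) + u = (u² + u*(-8 + u)) + u = u + u² + u*(-8 + u))
(w(Z(2)) - 159)/(198 - 335) = (2*(-7 + 2*2) - 159)/(198 - 335) = (2*(-7 + 4) - 159)/(-137) = (2*(-3) - 159)*(-1/137) = (-6 - 159)*(-1/137) = -165*(-1/137) = 165/137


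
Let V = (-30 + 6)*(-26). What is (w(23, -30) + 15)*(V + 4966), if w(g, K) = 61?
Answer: 424840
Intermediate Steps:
V = 624 (V = -24*(-26) = 624)
(w(23, -30) + 15)*(V + 4966) = (61 + 15)*(624 + 4966) = 76*5590 = 424840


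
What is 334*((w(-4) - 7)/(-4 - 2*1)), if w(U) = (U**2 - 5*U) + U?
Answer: -4175/3 ≈ -1391.7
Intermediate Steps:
w(U) = U**2 - 4*U
334*((w(-4) - 7)/(-4 - 2*1)) = 334*((-4*(-4 - 4) - 7)/(-4 - 2*1)) = 334*((-4*(-8) - 7)/(-4 - 2)) = 334*((32 - 7)/(-6)) = 334*(25*(-1/6)) = 334*(-25/6) = -4175/3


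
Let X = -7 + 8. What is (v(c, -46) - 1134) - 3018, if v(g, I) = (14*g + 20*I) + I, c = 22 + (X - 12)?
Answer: -4964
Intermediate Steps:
X = 1
c = 11 (c = 22 + (1 - 12) = 22 - 11 = 11)
v(g, I) = 14*g + 21*I
(v(c, -46) - 1134) - 3018 = ((14*11 + 21*(-46)) - 1134) - 3018 = ((154 - 966) - 1134) - 3018 = (-812 - 1134) - 3018 = -1946 - 3018 = -4964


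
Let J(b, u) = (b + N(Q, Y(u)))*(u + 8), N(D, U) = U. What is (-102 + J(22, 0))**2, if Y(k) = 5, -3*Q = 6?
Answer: 12996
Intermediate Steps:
Q = -2 (Q = -1/3*6 = -2)
J(b, u) = (5 + b)*(8 + u) (J(b, u) = (b + 5)*(u + 8) = (5 + b)*(8 + u))
(-102 + J(22, 0))**2 = (-102 + (40 + 5*0 + 8*22 + 22*0))**2 = (-102 + (40 + 0 + 176 + 0))**2 = (-102 + 216)**2 = 114**2 = 12996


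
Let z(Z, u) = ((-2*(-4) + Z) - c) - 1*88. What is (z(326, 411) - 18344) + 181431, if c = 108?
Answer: 163225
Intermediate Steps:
z(Z, u) = -188 + Z (z(Z, u) = ((-2*(-4) + Z) - 1*108) - 1*88 = ((8 + Z) - 108) - 88 = (-100 + Z) - 88 = -188 + Z)
(z(326, 411) - 18344) + 181431 = ((-188 + 326) - 18344) + 181431 = (138 - 18344) + 181431 = -18206 + 181431 = 163225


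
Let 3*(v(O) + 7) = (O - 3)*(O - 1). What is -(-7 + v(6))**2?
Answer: -81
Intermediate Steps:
v(O) = -7 + (-1 + O)*(-3 + O)/3 (v(O) = -7 + ((O - 3)*(O - 1))/3 = -7 + ((-3 + O)*(-1 + O))/3 = -7 + ((-1 + O)*(-3 + O))/3 = -7 + (-1 + O)*(-3 + O)/3)
-(-7 + v(6))**2 = -(-7 + (-6 - 4/3*6 + (1/3)*6**2))**2 = -(-7 + (-6 - 8 + (1/3)*36))**2 = -(-7 + (-6 - 8 + 12))**2 = -(-7 - 2)**2 = -1*(-9)**2 = -1*81 = -81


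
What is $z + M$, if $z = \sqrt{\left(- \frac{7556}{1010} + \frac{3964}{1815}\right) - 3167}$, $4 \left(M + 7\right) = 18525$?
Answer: $\frac{18497}{4} + \frac{i \sqrt{35240697093}}{3333} \approx 4624.3 + 56.323 i$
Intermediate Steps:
$M = \frac{18497}{4}$ ($M = -7 + \frac{1}{4} \cdot 18525 = -7 + \frac{18525}{4} = \frac{18497}{4} \approx 4624.3$)
$z = \frac{i \sqrt{35240697093}}{3333}$ ($z = \sqrt{\left(\left(-7556\right) \frac{1}{1010} + 3964 \cdot \frac{1}{1815}\right) - 3167} = \sqrt{\left(- \frac{3778}{505} + \frac{3964}{1815}\right) - 3167} = \sqrt{- \frac{194210}{36663} - 3167} = \sqrt{- \frac{116305931}{36663}} = \frac{i \sqrt{35240697093}}{3333} \approx 56.323 i$)
$z + M = \frac{i \sqrt{35240697093}}{3333} + \frac{18497}{4} = \frac{18497}{4} + \frac{i \sqrt{35240697093}}{3333}$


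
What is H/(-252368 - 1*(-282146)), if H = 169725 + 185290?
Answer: 355015/29778 ≈ 11.922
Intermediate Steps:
H = 355015
H/(-252368 - 1*(-282146)) = 355015/(-252368 - 1*(-282146)) = 355015/(-252368 + 282146) = 355015/29778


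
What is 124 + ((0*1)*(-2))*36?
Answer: 124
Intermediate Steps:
124 + ((0*1)*(-2))*36 = 124 + (0*(-2))*36 = 124 + 0*36 = 124 + 0 = 124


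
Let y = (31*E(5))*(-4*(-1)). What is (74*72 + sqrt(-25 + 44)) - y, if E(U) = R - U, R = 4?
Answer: 5452 + sqrt(19) ≈ 5456.4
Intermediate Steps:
E(U) = 4 - U
y = -124 (y = (31*(4 - 1*5))*(-4*(-1)) = (31*(4 - 5))*4 = (31*(-1))*4 = -31*4 = -124)
(74*72 + sqrt(-25 + 44)) - y = (74*72 + sqrt(-25 + 44)) - 1*(-124) = (5328 + sqrt(19)) + 124 = 5452 + sqrt(19)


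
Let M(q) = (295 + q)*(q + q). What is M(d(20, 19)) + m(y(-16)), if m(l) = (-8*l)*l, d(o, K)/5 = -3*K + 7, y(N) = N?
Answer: -24548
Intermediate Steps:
d(o, K) = 35 - 15*K (d(o, K) = 5*(-3*K + 7) = 5*(7 - 3*K) = 35 - 15*K)
M(q) = 2*q*(295 + q) (M(q) = (295 + q)*(2*q) = 2*q*(295 + q))
m(l) = -8*l²
M(d(20, 19)) + m(y(-16)) = 2*(35 - 15*19)*(295 + (35 - 15*19)) - 8*(-16)² = 2*(35 - 285)*(295 + (35 - 285)) - 8*256 = 2*(-250)*(295 - 250) - 2048 = 2*(-250)*45 - 2048 = -22500 - 2048 = -24548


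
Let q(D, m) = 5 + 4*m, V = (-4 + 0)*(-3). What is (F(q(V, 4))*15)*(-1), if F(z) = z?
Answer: -315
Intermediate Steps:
V = 12 (V = -4*(-3) = 12)
(F(q(V, 4))*15)*(-1) = ((5 + 4*4)*15)*(-1) = ((5 + 16)*15)*(-1) = (21*15)*(-1) = 315*(-1) = -315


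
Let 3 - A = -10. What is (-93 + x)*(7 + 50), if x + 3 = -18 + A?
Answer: -5757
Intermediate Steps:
A = 13 (A = 3 - 1*(-10) = 3 + 10 = 13)
x = -8 (x = -3 + (-18 + 13) = -3 - 5 = -8)
(-93 + x)*(7 + 50) = (-93 - 8)*(7 + 50) = -101*57 = -5757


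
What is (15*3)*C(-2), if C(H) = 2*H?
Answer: -180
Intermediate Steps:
(15*3)*C(-2) = (15*3)*(2*(-2)) = 45*(-4) = -180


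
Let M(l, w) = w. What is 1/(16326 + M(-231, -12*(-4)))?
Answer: 1/16374 ≈ 6.1072e-5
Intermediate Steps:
1/(16326 + M(-231, -12*(-4))) = 1/(16326 - 12*(-4)) = 1/(16326 + 48) = 1/16374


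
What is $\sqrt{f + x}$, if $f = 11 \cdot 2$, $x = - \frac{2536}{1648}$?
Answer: $\frac{\sqrt{868290}}{206} \approx 4.5234$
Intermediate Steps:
$x = - \frac{317}{206}$ ($x = \left(-2536\right) \frac{1}{1648} = - \frac{317}{206} \approx -1.5388$)
$f = 22$
$\sqrt{f + x} = \sqrt{22 - \frac{317}{206}} = \sqrt{\frac{4215}{206}} = \frac{\sqrt{868290}}{206}$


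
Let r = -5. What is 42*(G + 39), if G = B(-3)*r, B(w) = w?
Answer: 2268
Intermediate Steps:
G = 15 (G = -3*(-5) = 15)
42*(G + 39) = 42*(15 + 39) = 42*54 = 2268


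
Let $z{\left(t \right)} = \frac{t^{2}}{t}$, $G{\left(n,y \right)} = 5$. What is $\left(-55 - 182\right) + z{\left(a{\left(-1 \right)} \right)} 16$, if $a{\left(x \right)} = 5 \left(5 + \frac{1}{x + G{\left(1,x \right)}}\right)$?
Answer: $183$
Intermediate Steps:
$a{\left(x \right)} = 25 + \frac{5}{5 + x}$ ($a{\left(x \right)} = 5 \left(5 + \frac{1}{x + 5}\right) = 5 \left(5 + \frac{1}{5 + x}\right) = 25 + \frac{5}{5 + x}$)
$z{\left(t \right)} = t$
$\left(-55 - 182\right) + z{\left(a{\left(-1 \right)} \right)} 16 = \left(-55 - 182\right) + \frac{5 \left(26 + 5 \left(-1\right)\right)}{5 - 1} \cdot 16 = -237 + \frac{5 \left(26 - 5\right)}{4} \cdot 16 = -237 + 5 \cdot \frac{1}{4} \cdot 21 \cdot 16 = -237 + \frac{105}{4} \cdot 16 = -237 + 420 = 183$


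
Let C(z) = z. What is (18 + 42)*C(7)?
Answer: 420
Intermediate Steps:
(18 + 42)*C(7) = (18 + 42)*7 = 60*7 = 420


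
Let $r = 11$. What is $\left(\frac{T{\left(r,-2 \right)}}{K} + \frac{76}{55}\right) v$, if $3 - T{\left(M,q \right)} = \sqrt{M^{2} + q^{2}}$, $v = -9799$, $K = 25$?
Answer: $- \frac{4046987}{275} + \frac{9799 \sqrt{5}}{5} \approx -10334.0$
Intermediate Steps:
$T{\left(M,q \right)} = 3 - \sqrt{M^{2} + q^{2}}$
$\left(\frac{T{\left(r,-2 \right)}}{K} + \frac{76}{55}\right) v = \left(\frac{3 - \sqrt{11^{2} + \left(-2\right)^{2}}}{25} + \frac{76}{55}\right) \left(-9799\right) = \left(\left(3 - \sqrt{121 + 4}\right) \frac{1}{25} + 76 \cdot \frac{1}{55}\right) \left(-9799\right) = \left(\left(3 - \sqrt{125}\right) \frac{1}{25} + \frac{76}{55}\right) \left(-9799\right) = \left(\left(3 - 5 \sqrt{5}\right) \frac{1}{25} + \frac{76}{55}\right) \left(-9799\right) = \left(\left(\frac{3}{25} - \frac{\sqrt{5}}{5}\right) + \frac{76}{55}\right) \left(-9799\right) = \left(\frac{413}{275} - \frac{\sqrt{5}}{5}\right) \left(-9799\right) = - \frac{4046987}{275} + \frac{9799 \sqrt{5}}{5}$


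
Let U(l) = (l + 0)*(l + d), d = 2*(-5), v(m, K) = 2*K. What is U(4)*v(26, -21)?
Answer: 1008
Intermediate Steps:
d = -10
U(l) = l*(-10 + l) (U(l) = (l + 0)*(l - 10) = l*(-10 + l))
U(4)*v(26, -21) = (4*(-10 + 4))*(2*(-21)) = (4*(-6))*(-42) = -24*(-42) = 1008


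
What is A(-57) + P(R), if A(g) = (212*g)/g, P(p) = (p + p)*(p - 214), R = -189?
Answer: 152546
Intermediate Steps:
P(p) = 2*p*(-214 + p) (P(p) = (2*p)*(-214 + p) = 2*p*(-214 + p))
A(g) = 212
A(-57) + P(R) = 212 + 2*(-189)*(-214 - 189) = 212 + 2*(-189)*(-403) = 212 + 152334 = 152546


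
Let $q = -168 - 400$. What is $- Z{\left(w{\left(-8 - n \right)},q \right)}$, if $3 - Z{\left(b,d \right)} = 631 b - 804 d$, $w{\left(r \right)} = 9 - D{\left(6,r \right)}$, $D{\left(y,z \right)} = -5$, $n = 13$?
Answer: $465503$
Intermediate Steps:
$q = -568$
$w{\left(r \right)} = 14$ ($w{\left(r \right)} = 9 - -5 = 9 + 5 = 14$)
$Z{\left(b,d \right)} = 3 - 631 b + 804 d$ ($Z{\left(b,d \right)} = 3 - \left(631 b - 804 d\right) = 3 - \left(- 804 d + 631 b\right) = 3 - 631 b + 804 d$)
$- Z{\left(w{\left(-8 - n \right)},q \right)} = - (3 - 8834 + 804 \left(-568\right)) = - (3 - 8834 - 456672) = \left(-1\right) \left(-465503\right) = 465503$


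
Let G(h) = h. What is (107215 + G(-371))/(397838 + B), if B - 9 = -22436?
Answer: 106844/375411 ≈ 0.28461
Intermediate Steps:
B = -22427 (B = 9 - 22436 = -22427)
(107215 + G(-371))/(397838 + B) = (107215 - 371)/(397838 - 22427) = 106844/375411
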